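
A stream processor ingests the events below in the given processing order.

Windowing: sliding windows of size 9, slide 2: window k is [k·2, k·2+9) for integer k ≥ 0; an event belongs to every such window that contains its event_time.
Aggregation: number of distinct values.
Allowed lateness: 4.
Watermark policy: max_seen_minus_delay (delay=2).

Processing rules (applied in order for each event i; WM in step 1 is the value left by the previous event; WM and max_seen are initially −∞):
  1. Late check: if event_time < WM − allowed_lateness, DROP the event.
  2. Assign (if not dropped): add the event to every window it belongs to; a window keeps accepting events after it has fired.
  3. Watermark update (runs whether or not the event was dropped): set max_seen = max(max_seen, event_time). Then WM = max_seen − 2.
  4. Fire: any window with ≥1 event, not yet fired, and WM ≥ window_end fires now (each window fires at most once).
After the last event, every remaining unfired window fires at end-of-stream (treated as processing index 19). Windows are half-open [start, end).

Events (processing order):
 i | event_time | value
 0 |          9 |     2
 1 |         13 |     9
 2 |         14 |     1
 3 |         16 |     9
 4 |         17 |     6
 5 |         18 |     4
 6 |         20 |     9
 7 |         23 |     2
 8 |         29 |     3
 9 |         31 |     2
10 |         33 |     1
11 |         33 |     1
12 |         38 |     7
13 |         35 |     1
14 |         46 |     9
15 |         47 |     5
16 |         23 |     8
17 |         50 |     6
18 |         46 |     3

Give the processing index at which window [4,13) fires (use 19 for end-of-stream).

3

i=0 t=9 v=2: → [8,17),[6,15),[4,13),[2,11); WM=7
i=1 t=13 v=9: → [12,21),[10,19),[8,17),[6,15); WM=11; [2,11) fires=1
i=2 t=14 v=1: → [14,23),[12,21),[10,19),[8,17),[6,15); WM=12
i=3 t=16 v=9: → [16,25),[14,23),[12,21),[10,19),[8,17); WM=14; [4,13) fires=1
i=4 t=17 v=6: → [16,25),[14,23),[12,21),[10,19); WM=15; [6,15) fires=3
i=5 t=18 v=4: → [18,27),[16,25),[14,23),[12,21),[10,19); WM=16
i=6 t=20 v=9: → [20,29),[18,27),[16,25),[14,23),[12,21); WM=18; [8,17) fires=3
i=7 t=23 v=2: → [22,31),[20,29),[18,27),[16,25); WM=21; [10,19) fires=4 [12,21) fires=4
i=8 t=29 v=3: → [28,37),[26,35),[24,33),[22,31); WM=27; [14,23) fires=4 [16,25) fires=4 [18,27) fires=3
i=9 t=31 v=2: → [30,39),[28,37),[26,35),[24,33); WM=29; [20,29) fires=2
i=10 t=33 v=1: → [32,41),[30,39),[28,37),[26,35); WM=31; [22,31) fires=2
i=11 t=33 v=1: → [32,41),[30,39),[28,37),[26,35); WM=31
i=12 t=38 v=7: → [38,47),[36,45),[34,43),[32,41),[30,39); WM=36; [24,33) fires=2 [26,35) fires=3
i=13 t=35 v=1: → [34,43),[32,41),[30,39),[28,37); WM=36
i=14 t=46 v=9: → [46,55),[44,53),[42,51),[40,49),[38,47); WM=44; [28,37) fires=3 [30,39) fires=3 [32,41) fires=2 [34,43) fires=2
i=15 t=47 v=5: → [46,55),[44,53),[42,51),[40,49); WM=45; [36,45) fires=1
i=16 t=23 v=8: DROP (t<45-4); WM=45
i=17 t=50 v=6: → [50,59),[48,57),[46,55),[44,53),[42,51); WM=48; [38,47) fires=2
i=18 t=46 v=3: → [46,55),[44,53),[42,51),[40,49),[38,47); WM=48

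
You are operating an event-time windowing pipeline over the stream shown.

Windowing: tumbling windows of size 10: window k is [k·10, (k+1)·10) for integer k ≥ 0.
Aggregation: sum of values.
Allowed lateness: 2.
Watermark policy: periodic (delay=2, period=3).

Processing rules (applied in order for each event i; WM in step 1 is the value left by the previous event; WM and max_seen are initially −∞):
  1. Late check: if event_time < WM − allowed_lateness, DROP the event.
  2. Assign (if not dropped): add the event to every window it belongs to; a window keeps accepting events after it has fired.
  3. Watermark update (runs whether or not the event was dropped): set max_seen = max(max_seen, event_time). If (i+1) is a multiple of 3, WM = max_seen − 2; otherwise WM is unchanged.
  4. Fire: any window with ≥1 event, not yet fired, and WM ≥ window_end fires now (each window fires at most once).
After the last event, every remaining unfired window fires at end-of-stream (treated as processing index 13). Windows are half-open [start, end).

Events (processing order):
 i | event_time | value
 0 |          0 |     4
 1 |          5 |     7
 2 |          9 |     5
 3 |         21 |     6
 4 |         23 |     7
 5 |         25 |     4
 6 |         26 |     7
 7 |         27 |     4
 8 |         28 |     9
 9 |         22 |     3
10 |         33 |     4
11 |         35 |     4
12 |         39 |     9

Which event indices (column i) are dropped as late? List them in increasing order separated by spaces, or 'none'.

i=0 t=0 v=4: → [0,10); WM=−∞
i=1 t=5 v=7: → [0,10); WM=−∞
i=2 t=9 v=5: → [0,10); WM=7
i=3 t=21 v=6: → [20,30); WM=7
i=4 t=23 v=7: → [20,30); WM=7
i=5 t=25 v=4: → [20,30); WM=23; [0,10) fires=16
i=6 t=26 v=7: → [20,30); WM=23
i=7 t=27 v=4: → [20,30); WM=23
i=8 t=28 v=9: → [20,30); WM=26
i=9 t=22 v=3: DROP (t<26-2); WM=26
i=10 t=33 v=4: → [30,40); WM=26
i=11 t=35 v=4: → [30,40); WM=33; [20,30) fires=37
i=12 t=39 v=9: → [30,40); WM=33

9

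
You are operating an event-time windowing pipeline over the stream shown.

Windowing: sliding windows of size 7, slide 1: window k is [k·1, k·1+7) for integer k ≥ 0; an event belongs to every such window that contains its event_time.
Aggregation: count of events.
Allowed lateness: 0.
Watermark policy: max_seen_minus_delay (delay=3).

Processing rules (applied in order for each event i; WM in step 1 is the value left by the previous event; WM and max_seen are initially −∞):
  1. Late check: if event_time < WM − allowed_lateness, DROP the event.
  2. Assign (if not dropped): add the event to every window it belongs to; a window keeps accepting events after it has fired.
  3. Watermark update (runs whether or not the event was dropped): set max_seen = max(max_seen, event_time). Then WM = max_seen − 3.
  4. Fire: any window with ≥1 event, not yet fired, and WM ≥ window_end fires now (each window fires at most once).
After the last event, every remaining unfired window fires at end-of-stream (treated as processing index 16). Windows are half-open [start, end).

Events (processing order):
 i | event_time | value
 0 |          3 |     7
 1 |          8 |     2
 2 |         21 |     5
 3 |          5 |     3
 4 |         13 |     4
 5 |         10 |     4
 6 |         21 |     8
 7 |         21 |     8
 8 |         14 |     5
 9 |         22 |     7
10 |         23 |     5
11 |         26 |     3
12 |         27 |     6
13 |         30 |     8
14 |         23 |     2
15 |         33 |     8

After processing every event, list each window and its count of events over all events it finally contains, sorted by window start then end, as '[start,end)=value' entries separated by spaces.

[0,7)=1 [1,8)=1 [2,9)=2 [3,10)=2 [4,11)=1 [5,12)=1 [6,13)=1 [7,14)=1 [8,15)=1 [15,22)=3 [16,23)=4 [17,24)=5 [18,25)=5 [19,26)=5 [20,27)=6 [21,28)=7 [22,29)=4 [23,30)=3 [24,31)=3 [25,32)=3 [26,33)=3 [27,34)=3 [28,35)=2 [29,36)=2 [30,37)=2 [31,38)=1 [32,39)=1 [33,40)=1

i=0 t=3 v=7: → [3,10),[2,9),[1,8),[0,7); WM=0
i=1 t=8 v=2: → [8,15),[7,14),[6,13),[5,12),[4,11),[3,10),[2,9); WM=5
i=2 t=21 v=5: → [21,28),[20,27),[19,26),[18,25),[17,24),[16,23),[15,22); WM=18; [0,7) fires=1 [1,8) fires=1 [2,9) fires=2 [3,10) fires=2 [4,11) fires=1 [5,12) fires=1 [6,13) fires=1 [7,14) fires=1 [8,15) fires=1
i=3 t=5 v=3: DROP (t<18-0); WM=18
i=4 t=13 v=4: DROP (t<18-0); WM=18
i=5 t=10 v=4: DROP (t<18-0); WM=18
i=6 t=21 v=8: → [21,28),[20,27),[19,26),[18,25),[17,24),[16,23),[15,22); WM=18
i=7 t=21 v=8: → [21,28),[20,27),[19,26),[18,25),[17,24),[16,23),[15,22); WM=18
i=8 t=14 v=5: DROP (t<18-0); WM=18
i=9 t=22 v=7: → [22,29),[21,28),[20,27),[19,26),[18,25),[17,24),[16,23); WM=19
i=10 t=23 v=5: → [23,30),[22,29),[21,28),[20,27),[19,26),[18,25),[17,24); WM=20
i=11 t=26 v=3: → [26,33),[25,32),[24,31),[23,30),[22,29),[21,28),[20,27); WM=23; [15,22) fires=3 [16,23) fires=4
i=12 t=27 v=6: → [27,34),[26,33),[25,32),[24,31),[23,30),[22,29),[21,28); WM=24; [17,24) fires=5
i=13 t=30 v=8: → [30,37),[29,36),[28,35),[27,34),[26,33),[25,32),[24,31); WM=27; [18,25) fires=5 [19,26) fires=5 [20,27) fires=6
i=14 t=23 v=2: DROP (t<27-0); WM=27
i=15 t=33 v=8: → [33,40),[32,39),[31,38),[30,37),[29,36),[28,35),[27,34); WM=30; [21,28) fires=7 [22,29) fires=4 [23,30) fires=3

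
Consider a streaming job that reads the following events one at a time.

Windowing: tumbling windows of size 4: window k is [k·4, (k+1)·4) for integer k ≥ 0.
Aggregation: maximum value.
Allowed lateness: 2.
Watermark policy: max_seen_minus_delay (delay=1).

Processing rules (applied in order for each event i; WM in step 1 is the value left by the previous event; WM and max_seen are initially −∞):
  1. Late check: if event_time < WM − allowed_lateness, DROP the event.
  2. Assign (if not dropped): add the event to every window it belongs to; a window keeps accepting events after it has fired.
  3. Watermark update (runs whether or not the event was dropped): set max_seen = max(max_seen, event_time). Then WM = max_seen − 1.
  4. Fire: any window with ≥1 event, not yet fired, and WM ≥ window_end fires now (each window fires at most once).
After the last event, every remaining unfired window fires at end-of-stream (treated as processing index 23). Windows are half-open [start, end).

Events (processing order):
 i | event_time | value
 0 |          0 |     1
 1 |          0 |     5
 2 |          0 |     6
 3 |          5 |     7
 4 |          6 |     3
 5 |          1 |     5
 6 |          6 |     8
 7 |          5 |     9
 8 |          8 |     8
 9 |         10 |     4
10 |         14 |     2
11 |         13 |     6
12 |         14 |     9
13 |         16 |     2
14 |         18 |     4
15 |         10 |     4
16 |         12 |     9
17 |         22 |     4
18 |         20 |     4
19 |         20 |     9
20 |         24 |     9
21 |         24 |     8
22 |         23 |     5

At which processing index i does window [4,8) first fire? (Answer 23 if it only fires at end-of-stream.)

9

i=0 t=0 v=1: → [0,4); WM=-1
i=1 t=0 v=5: → [0,4); WM=-1
i=2 t=0 v=6: → [0,4); WM=-1
i=3 t=5 v=7: → [4,8); WM=4; [0,4) fires=6
i=4 t=6 v=3: → [4,8); WM=5
i=5 t=1 v=5: DROP (t<5-2); WM=5
i=6 t=6 v=8: → [4,8); WM=5
i=7 t=5 v=9: → [4,8); WM=5
i=8 t=8 v=8: → [8,12); WM=7
i=9 t=10 v=4: → [8,12); WM=9; [4,8) fires=9
i=10 t=14 v=2: → [12,16); WM=13; [8,12) fires=8
i=11 t=13 v=6: → [12,16); WM=13
i=12 t=14 v=9: → [12,16); WM=13
i=13 t=16 v=2: → [16,20); WM=15
i=14 t=18 v=4: → [16,20); WM=17; [12,16) fires=9
i=15 t=10 v=4: DROP (t<17-2); WM=17
i=16 t=12 v=9: DROP (t<17-2); WM=17
i=17 t=22 v=4: → [20,24); WM=21; [16,20) fires=4
i=18 t=20 v=4: → [20,24); WM=21
i=19 t=20 v=9: → [20,24); WM=21
i=20 t=24 v=9: → [24,28); WM=23
i=21 t=24 v=8: → [24,28); WM=23
i=22 t=23 v=5: → [20,24); WM=23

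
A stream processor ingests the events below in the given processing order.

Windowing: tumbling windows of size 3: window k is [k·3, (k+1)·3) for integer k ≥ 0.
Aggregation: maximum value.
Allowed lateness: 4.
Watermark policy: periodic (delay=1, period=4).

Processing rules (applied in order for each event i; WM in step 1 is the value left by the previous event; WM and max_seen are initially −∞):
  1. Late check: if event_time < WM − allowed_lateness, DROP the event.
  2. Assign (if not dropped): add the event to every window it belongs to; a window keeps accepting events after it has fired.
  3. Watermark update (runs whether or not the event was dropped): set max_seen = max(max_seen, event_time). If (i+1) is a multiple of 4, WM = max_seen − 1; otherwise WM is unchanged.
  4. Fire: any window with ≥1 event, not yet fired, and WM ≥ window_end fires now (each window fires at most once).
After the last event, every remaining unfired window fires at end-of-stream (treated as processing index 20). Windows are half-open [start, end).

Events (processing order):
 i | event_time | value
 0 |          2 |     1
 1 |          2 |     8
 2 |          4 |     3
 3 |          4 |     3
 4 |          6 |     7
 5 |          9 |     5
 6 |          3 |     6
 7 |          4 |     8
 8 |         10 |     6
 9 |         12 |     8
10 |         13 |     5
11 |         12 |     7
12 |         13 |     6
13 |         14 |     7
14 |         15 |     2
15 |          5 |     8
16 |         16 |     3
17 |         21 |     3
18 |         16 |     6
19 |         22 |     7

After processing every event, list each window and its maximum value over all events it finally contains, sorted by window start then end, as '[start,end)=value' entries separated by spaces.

i=0 t=2 v=1: → [0,3); WM=−∞
i=1 t=2 v=8: → [0,3); WM=−∞
i=2 t=4 v=3: → [3,6); WM=−∞
i=3 t=4 v=3: → [3,6); WM=3; [0,3) fires=8
i=4 t=6 v=7: → [6,9); WM=3
i=5 t=9 v=5: → [9,12); WM=3
i=6 t=3 v=6: → [3,6); WM=3
i=7 t=4 v=8: → [3,6); WM=8; [3,6) fires=8
i=8 t=10 v=6: → [9,12); WM=8
i=9 t=12 v=8: → [12,15); WM=8
i=10 t=13 v=5: → [12,15); WM=8
i=11 t=12 v=7: → [12,15); WM=12; [6,9) fires=7 [9,12) fires=6
i=12 t=13 v=6: → [12,15); WM=12
i=13 t=14 v=7: → [12,15); WM=12
i=14 t=15 v=2: → [15,18); WM=12
i=15 t=5 v=8: DROP (t<12-4); WM=14
i=16 t=16 v=3: → [15,18); WM=14
i=17 t=21 v=3: → [21,24); WM=14
i=18 t=16 v=6: → [15,18); WM=14
i=19 t=22 v=7: → [21,24); WM=21; [12,15) fires=8 [15,18) fires=6

[0,3)=8 [3,6)=8 [6,9)=7 [9,12)=6 [12,15)=8 [15,18)=6 [21,24)=7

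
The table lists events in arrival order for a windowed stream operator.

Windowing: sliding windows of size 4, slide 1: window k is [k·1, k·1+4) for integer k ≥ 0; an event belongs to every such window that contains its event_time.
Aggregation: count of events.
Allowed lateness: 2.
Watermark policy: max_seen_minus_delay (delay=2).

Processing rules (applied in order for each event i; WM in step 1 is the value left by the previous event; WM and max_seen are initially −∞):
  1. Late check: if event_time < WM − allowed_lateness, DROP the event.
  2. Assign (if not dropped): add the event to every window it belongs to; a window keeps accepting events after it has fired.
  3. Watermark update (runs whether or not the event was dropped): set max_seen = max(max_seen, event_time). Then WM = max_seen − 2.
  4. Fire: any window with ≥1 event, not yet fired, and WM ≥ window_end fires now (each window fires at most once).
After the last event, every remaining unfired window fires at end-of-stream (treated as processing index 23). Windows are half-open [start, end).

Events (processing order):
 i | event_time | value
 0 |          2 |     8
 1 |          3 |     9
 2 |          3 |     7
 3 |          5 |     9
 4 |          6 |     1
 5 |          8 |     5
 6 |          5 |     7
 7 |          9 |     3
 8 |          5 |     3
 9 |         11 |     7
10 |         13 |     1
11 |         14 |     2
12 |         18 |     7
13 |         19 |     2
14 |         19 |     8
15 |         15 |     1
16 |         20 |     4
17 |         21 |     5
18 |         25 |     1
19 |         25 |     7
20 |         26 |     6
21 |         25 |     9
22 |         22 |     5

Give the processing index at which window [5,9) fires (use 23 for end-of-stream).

9

i=0 t=2 v=8: → [2,6),[1,5),[0,4); WM=0
i=1 t=3 v=9: → [3,7),[2,6),[1,5),[0,4); WM=1
i=2 t=3 v=7: → [3,7),[2,6),[1,5),[0,4); WM=1
i=3 t=5 v=9: → [5,9),[4,8),[3,7),[2,6); WM=3
i=4 t=6 v=1: → [6,10),[5,9),[4,8),[3,7); WM=4; [0,4) fires=3
i=5 t=8 v=5: → [8,12),[7,11),[6,10),[5,9); WM=6; [1,5) fires=3 [2,6) fires=4
i=6 t=5 v=7: → [5,9),[4,8),[3,7),[2,6); WM=6
i=7 t=9 v=3: → [9,13),[8,12),[7,11),[6,10); WM=7; [3,7) fires=5
i=8 t=5 v=3: → [5,9),[4,8),[3,7),[2,6); WM=7
i=9 t=11 v=7: → [11,15),[10,14),[9,13),[8,12); WM=9; [4,8) fires=4 [5,9) fires=5
i=10 t=13 v=1: → [13,17),[12,16),[11,15),[10,14); WM=11; [6,10) fires=3 [7,11) fires=2
i=11 t=14 v=2: → [14,18),[13,17),[12,16),[11,15); WM=12; [8,12) fires=3
i=12 t=18 v=7: → [18,22),[17,21),[16,20),[15,19); WM=16; [9,13) fires=2 [10,14) fires=2 [11,15) fires=3 [12,16) fires=2
i=13 t=19 v=2: → [19,23),[18,22),[17,21),[16,20); WM=17; [13,17) fires=2
i=14 t=19 v=8: → [19,23),[18,22),[17,21),[16,20); WM=17
i=15 t=15 v=1: → [15,19),[14,18),[13,17),[12,16); WM=17
i=16 t=20 v=4: → [20,24),[19,23),[18,22),[17,21); WM=18; [14,18) fires=2
i=17 t=21 v=5: → [21,25),[20,24),[19,23),[18,22); WM=19; [15,19) fires=2
i=18 t=25 v=1: → [25,29),[24,28),[23,27),[22,26); WM=23; [16,20) fires=3 [17,21) fires=4 [18,22) fires=5 [19,23) fires=4
i=19 t=25 v=7: → [25,29),[24,28),[23,27),[22,26); WM=23
i=20 t=26 v=6: → [26,30),[25,29),[24,28),[23,27); WM=24; [20,24) fires=2
i=21 t=25 v=9: → [25,29),[24,28),[23,27),[22,26); WM=24
i=22 t=22 v=5: → [22,26),[21,25),[20,24),[19,23); WM=24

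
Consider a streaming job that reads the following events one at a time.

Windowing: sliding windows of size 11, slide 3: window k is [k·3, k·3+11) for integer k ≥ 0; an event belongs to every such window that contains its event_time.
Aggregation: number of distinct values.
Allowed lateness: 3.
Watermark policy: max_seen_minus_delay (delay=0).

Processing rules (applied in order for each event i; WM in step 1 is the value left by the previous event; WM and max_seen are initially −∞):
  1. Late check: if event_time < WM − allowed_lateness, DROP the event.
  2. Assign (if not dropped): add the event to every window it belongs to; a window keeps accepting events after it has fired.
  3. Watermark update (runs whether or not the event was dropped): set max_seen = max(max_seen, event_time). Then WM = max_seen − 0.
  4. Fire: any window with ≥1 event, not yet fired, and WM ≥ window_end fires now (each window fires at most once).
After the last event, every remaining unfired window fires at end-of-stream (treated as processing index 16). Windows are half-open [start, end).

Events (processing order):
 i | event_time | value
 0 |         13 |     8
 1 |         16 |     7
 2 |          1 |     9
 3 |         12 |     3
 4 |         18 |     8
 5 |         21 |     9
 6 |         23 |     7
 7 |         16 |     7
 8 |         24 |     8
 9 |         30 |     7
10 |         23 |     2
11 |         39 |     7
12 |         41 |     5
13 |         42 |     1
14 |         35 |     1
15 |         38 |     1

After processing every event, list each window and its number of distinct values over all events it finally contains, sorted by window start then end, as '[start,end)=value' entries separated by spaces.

i=0 t=13 v=8: → [12,23),[9,20),[6,17),[3,14); WM=13
i=1 t=16 v=7: → [15,26),[12,23),[9,20),[6,17); WM=16; [3,14) fires=1
i=2 t=1 v=9: DROP (t<16-3); WM=16
i=3 t=12 v=3: DROP (t<16-3); WM=16
i=4 t=18 v=8: → [18,29),[15,26),[12,23),[9,20); WM=18; [6,17) fires=2
i=5 t=21 v=9: → [21,32),[18,29),[15,26),[12,23); WM=21; [9,20) fires=2
i=6 t=23 v=7: → [21,32),[18,29),[15,26); WM=23; [12,23) fires=3
i=7 t=16 v=7: DROP (t<23-3); WM=23
i=8 t=24 v=8: → [24,35),[21,32),[18,29),[15,26); WM=24
i=9 t=30 v=7: → [30,41),[27,38),[24,35),[21,32); WM=30; [15,26) fires=3 [18,29) fires=3
i=10 t=23 v=2: DROP (t<30-3); WM=30
i=11 t=39 v=7: → [39,50),[36,47),[33,44),[30,41); WM=39; [21,32) fires=3 [24,35) fires=2 [27,38) fires=1
i=12 t=41 v=5: → [39,50),[36,47),[33,44); WM=41; [30,41) fires=1
i=13 t=42 v=1: → [42,53),[39,50),[36,47),[33,44); WM=42
i=14 t=35 v=1: DROP (t<42-3); WM=42
i=15 t=38 v=1: DROP (t<42-3); WM=42

[3,14)=1 [6,17)=2 [9,20)=2 [12,23)=3 [15,26)=3 [18,29)=3 [21,32)=3 [24,35)=2 [27,38)=1 [30,41)=1 [33,44)=3 [36,47)=3 [39,50)=3 [42,53)=1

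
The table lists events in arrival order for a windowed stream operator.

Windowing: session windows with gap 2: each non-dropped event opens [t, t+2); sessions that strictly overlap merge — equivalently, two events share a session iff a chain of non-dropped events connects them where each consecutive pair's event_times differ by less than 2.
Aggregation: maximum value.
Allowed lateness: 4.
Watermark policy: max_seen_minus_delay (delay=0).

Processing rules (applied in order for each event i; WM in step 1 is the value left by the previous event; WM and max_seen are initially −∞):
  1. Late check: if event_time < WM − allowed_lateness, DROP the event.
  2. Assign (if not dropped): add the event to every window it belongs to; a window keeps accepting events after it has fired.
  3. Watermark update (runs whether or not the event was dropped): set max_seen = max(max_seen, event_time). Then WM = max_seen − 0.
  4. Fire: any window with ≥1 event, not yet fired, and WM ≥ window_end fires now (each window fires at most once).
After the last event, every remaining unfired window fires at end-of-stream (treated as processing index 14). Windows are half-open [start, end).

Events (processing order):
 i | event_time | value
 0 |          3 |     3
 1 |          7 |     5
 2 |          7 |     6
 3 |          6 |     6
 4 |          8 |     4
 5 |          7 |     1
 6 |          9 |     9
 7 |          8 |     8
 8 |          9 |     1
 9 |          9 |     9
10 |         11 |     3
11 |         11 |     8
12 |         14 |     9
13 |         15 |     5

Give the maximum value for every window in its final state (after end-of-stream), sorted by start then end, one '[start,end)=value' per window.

i=0 t=3 v=3: → [3,5); WM=3
i=1 t=7 v=5: → [7,9); WM=7
i=2 t=7 v=6: → [7,9); WM=7
i=3 t=6 v=6: → [6,9); WM=7
i=4 t=8 v=4: → [6,10); WM=8
i=5 t=7 v=1: → [6,10); WM=8
i=6 t=9 v=9: → [6,11); WM=9
i=7 t=8 v=8: → [6,11); WM=9
i=8 t=9 v=1: → [6,11); WM=9
i=9 t=9 v=9: → [6,11); WM=9
i=10 t=11 v=3: → [11,13); WM=11
i=11 t=11 v=8: → [11,13); WM=11
i=12 t=14 v=9: → [14,16); WM=14
i=13 t=15 v=5: → [14,17); WM=15

[3,5)=3 [6,11)=9 [11,13)=8 [14,17)=9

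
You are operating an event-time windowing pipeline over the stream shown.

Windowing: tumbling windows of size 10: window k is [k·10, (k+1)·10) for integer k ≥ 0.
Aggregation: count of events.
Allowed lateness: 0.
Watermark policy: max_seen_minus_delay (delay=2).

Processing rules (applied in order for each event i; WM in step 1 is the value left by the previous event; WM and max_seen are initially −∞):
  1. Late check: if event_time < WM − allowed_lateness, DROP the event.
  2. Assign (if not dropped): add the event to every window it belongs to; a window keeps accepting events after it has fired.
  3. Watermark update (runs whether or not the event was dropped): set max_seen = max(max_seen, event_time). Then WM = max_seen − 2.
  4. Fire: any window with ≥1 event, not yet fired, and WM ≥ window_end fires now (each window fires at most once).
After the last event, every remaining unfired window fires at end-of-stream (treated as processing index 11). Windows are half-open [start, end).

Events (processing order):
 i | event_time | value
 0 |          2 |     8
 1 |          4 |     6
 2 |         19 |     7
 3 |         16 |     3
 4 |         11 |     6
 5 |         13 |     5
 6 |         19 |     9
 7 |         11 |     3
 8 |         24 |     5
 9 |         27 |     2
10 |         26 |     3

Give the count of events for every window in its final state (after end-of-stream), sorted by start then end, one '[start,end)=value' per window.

[0,10)=2 [10,20)=2 [20,30)=3

i=0 t=2 v=8: → [0,10); WM=0
i=1 t=4 v=6: → [0,10); WM=2
i=2 t=19 v=7: → [10,20); WM=17; [0,10) fires=2
i=3 t=16 v=3: DROP (t<17-0); WM=17
i=4 t=11 v=6: DROP (t<17-0); WM=17
i=5 t=13 v=5: DROP (t<17-0); WM=17
i=6 t=19 v=9: → [10,20); WM=17
i=7 t=11 v=3: DROP (t<17-0); WM=17
i=8 t=24 v=5: → [20,30); WM=22; [10,20) fires=2
i=9 t=27 v=2: → [20,30); WM=25
i=10 t=26 v=3: → [20,30); WM=25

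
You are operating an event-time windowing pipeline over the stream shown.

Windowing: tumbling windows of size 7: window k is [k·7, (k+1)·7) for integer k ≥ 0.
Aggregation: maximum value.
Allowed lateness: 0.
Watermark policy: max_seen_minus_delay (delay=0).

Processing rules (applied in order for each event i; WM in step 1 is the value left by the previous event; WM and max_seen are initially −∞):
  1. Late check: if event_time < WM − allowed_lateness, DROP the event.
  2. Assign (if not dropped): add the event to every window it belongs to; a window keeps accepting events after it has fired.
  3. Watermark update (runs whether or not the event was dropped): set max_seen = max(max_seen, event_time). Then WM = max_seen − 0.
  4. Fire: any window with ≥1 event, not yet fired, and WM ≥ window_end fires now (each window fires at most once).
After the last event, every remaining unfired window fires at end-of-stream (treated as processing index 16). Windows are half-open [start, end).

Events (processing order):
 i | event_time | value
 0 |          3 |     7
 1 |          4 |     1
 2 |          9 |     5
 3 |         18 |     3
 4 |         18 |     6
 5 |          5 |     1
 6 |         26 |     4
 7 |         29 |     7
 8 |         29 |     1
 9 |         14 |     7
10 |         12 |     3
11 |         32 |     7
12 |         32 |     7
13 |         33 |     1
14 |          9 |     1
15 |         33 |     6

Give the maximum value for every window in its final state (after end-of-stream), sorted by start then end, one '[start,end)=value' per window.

[0,7)=7 [7,14)=5 [14,21)=6 [21,28)=4 [28,35)=7

i=0 t=3 v=7: → [0,7); WM=3
i=1 t=4 v=1: → [0,7); WM=4
i=2 t=9 v=5: → [7,14); WM=9; [0,7) fires=7
i=3 t=18 v=3: → [14,21); WM=18; [7,14) fires=5
i=4 t=18 v=6: → [14,21); WM=18
i=5 t=5 v=1: DROP (t<18-0); WM=18
i=6 t=26 v=4: → [21,28); WM=26; [14,21) fires=6
i=7 t=29 v=7: → [28,35); WM=29; [21,28) fires=4
i=8 t=29 v=1: → [28,35); WM=29
i=9 t=14 v=7: DROP (t<29-0); WM=29
i=10 t=12 v=3: DROP (t<29-0); WM=29
i=11 t=32 v=7: → [28,35); WM=32
i=12 t=32 v=7: → [28,35); WM=32
i=13 t=33 v=1: → [28,35); WM=33
i=14 t=9 v=1: DROP (t<33-0); WM=33
i=15 t=33 v=6: → [28,35); WM=33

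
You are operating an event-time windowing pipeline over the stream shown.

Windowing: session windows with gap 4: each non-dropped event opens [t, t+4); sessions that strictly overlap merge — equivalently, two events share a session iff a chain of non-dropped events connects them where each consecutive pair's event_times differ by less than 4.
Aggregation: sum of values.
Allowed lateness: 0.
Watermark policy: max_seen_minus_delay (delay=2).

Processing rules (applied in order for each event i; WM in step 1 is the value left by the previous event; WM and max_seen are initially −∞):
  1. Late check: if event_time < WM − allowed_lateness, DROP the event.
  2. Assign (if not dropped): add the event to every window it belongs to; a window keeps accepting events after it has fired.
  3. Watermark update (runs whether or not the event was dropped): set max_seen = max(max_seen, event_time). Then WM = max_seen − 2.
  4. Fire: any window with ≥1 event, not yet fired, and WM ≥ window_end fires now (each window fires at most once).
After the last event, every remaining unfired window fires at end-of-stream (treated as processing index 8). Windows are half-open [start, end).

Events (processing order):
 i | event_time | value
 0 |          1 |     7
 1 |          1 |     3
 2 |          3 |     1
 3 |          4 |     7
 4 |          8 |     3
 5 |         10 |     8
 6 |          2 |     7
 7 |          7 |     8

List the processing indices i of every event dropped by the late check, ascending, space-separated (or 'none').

i=0 t=1 v=7: → [1,5); WM=-1
i=1 t=1 v=3: → [1,5); WM=-1
i=2 t=3 v=1: → [1,7); WM=1
i=3 t=4 v=7: → [1,8); WM=2
i=4 t=8 v=3: → [8,12); WM=6
i=5 t=10 v=8: → [8,14); WM=8
i=6 t=2 v=7: DROP (t<8-0); WM=8
i=7 t=7 v=8: DROP (t<8-0); WM=8

6 7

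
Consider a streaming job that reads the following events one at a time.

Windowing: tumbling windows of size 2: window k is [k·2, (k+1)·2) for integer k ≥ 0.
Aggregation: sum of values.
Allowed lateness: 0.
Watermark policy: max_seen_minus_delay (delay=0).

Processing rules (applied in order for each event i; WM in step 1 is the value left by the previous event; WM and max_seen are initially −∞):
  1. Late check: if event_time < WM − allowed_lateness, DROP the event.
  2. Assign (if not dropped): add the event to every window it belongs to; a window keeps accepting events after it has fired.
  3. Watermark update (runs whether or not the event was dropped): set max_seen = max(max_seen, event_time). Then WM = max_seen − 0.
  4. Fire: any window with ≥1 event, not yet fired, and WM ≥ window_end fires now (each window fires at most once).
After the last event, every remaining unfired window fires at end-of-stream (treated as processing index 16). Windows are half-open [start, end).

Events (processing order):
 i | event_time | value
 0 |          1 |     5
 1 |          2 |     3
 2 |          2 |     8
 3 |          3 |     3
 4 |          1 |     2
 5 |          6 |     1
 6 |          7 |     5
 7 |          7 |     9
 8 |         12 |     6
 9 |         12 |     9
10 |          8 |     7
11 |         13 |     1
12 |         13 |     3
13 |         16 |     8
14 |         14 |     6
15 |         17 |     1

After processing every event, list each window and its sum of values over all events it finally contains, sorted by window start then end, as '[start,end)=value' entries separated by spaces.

[0,2)=5 [2,4)=14 [6,8)=15 [12,14)=19 [16,18)=9

i=0 t=1 v=5: → [0,2); WM=1
i=1 t=2 v=3: → [2,4); WM=2; [0,2) fires=5
i=2 t=2 v=8: → [2,4); WM=2
i=3 t=3 v=3: → [2,4); WM=3
i=4 t=1 v=2: DROP (t<3-0); WM=3
i=5 t=6 v=1: → [6,8); WM=6; [2,4) fires=14
i=6 t=7 v=5: → [6,8); WM=7
i=7 t=7 v=9: → [6,8); WM=7
i=8 t=12 v=6: → [12,14); WM=12; [6,8) fires=15
i=9 t=12 v=9: → [12,14); WM=12
i=10 t=8 v=7: DROP (t<12-0); WM=12
i=11 t=13 v=1: → [12,14); WM=13
i=12 t=13 v=3: → [12,14); WM=13
i=13 t=16 v=8: → [16,18); WM=16; [12,14) fires=19
i=14 t=14 v=6: DROP (t<16-0); WM=16
i=15 t=17 v=1: → [16,18); WM=17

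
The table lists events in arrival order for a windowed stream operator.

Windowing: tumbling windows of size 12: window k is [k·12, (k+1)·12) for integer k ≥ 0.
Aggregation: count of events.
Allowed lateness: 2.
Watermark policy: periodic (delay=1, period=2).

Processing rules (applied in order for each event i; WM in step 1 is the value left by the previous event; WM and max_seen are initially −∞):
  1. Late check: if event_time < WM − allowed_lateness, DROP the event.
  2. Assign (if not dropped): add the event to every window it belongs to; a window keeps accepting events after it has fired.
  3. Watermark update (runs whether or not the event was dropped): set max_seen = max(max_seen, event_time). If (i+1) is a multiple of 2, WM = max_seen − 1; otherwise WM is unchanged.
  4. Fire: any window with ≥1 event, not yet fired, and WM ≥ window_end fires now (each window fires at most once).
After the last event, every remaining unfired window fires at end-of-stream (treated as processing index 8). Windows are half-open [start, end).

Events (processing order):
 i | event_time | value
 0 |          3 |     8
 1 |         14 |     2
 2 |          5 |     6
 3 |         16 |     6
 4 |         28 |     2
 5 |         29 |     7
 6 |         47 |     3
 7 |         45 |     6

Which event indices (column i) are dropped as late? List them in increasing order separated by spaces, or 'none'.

i=0 t=3 v=8: → [0,12); WM=−∞
i=1 t=14 v=2: → [12,24); WM=13; [0,12) fires=1
i=2 t=5 v=6: DROP (t<13-2); WM=13
i=3 t=16 v=6: → [12,24); WM=15
i=4 t=28 v=2: → [24,36); WM=15
i=5 t=29 v=7: → [24,36); WM=28; [12,24) fires=2
i=6 t=47 v=3: → [36,48); WM=28
i=7 t=45 v=6: → [36,48); WM=46; [24,36) fires=2

2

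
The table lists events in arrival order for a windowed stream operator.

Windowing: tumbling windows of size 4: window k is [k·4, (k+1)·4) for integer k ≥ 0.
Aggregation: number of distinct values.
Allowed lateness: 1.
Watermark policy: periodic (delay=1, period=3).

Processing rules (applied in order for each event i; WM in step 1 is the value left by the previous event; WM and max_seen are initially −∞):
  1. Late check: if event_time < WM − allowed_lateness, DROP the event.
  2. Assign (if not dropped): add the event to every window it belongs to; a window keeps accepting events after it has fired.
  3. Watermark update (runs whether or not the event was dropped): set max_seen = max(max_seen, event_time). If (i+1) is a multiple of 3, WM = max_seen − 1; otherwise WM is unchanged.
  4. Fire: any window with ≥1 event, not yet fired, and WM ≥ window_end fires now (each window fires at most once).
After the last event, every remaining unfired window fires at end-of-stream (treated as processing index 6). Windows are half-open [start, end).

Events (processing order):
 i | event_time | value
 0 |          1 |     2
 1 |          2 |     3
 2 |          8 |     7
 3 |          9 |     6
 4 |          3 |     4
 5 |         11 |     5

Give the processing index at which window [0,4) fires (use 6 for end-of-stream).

i=0 t=1 v=2: → [0,4); WM=−∞
i=1 t=2 v=3: → [0,4); WM=−∞
i=2 t=8 v=7: → [8,12); WM=7; [0,4) fires=2
i=3 t=9 v=6: → [8,12); WM=7
i=4 t=3 v=4: DROP (t<7-1); WM=7
i=5 t=11 v=5: → [8,12); WM=10

2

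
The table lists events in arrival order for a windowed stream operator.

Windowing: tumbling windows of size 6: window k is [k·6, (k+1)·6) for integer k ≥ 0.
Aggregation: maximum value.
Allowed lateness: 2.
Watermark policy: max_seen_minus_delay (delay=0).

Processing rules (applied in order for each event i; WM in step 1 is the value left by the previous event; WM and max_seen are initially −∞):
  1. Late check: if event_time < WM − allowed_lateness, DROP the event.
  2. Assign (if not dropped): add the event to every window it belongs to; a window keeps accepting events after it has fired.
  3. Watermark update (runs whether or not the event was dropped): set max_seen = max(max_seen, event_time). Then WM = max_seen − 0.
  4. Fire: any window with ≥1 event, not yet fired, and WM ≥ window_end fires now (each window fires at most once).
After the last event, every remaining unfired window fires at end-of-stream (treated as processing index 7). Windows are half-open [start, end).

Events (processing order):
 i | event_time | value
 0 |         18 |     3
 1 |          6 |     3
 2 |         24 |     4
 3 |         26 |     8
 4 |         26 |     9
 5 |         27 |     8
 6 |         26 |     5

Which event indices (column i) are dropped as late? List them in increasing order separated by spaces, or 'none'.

1

i=0 t=18 v=3: → [18,24); WM=18
i=1 t=6 v=3: DROP (t<18-2); WM=18
i=2 t=24 v=4: → [24,30); WM=24; [18,24) fires=3
i=3 t=26 v=8: → [24,30); WM=26
i=4 t=26 v=9: → [24,30); WM=26
i=5 t=27 v=8: → [24,30); WM=27
i=6 t=26 v=5: → [24,30); WM=27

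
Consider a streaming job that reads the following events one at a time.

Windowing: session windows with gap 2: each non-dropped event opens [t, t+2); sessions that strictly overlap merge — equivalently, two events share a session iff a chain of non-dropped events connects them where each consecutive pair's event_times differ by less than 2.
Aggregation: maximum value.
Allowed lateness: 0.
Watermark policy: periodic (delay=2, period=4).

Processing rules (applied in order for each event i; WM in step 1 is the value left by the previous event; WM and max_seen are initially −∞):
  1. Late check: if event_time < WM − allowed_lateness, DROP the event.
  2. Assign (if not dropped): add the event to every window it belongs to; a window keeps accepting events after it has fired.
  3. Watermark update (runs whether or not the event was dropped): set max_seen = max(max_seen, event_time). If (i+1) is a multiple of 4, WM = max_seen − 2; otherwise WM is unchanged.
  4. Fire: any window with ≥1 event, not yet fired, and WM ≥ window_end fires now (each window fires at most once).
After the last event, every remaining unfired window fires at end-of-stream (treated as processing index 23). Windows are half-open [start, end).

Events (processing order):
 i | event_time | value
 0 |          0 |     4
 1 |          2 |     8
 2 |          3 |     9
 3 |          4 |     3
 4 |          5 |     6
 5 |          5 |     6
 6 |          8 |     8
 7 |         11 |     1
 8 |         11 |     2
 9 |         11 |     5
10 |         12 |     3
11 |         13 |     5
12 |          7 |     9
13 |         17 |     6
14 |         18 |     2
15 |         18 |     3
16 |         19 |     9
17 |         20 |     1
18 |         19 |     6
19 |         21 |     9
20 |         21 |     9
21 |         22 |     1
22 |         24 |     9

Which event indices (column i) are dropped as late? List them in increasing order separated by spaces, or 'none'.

i=0 t=0 v=4: → [0,2); WM=−∞
i=1 t=2 v=8: → [2,4); WM=−∞
i=2 t=3 v=9: → [2,5); WM=−∞
i=3 t=4 v=3: → [2,6); WM=2
i=4 t=5 v=6: → [2,7); WM=2
i=5 t=5 v=6: → [2,7); WM=2
i=6 t=8 v=8: → [8,10); WM=2
i=7 t=11 v=1: → [11,13); WM=9
i=8 t=11 v=2: → [11,13); WM=9
i=9 t=11 v=5: → [11,13); WM=9
i=10 t=12 v=3: → [11,14); WM=9
i=11 t=13 v=5: → [11,15); WM=11
i=12 t=7 v=9: DROP (t<11-0); WM=11
i=13 t=17 v=6: → [17,19); WM=11
i=14 t=18 v=2: → [17,20); WM=11
i=15 t=18 v=3: → [17,20); WM=16
i=16 t=19 v=9: → [17,21); WM=16
i=17 t=20 v=1: → [17,22); WM=16
i=18 t=19 v=6: → [17,22); WM=16
i=19 t=21 v=9: → [17,23); WM=19
i=20 t=21 v=9: → [17,23); WM=19
i=21 t=22 v=1: → [17,24); WM=19
i=22 t=24 v=9: → [24,26); WM=19

12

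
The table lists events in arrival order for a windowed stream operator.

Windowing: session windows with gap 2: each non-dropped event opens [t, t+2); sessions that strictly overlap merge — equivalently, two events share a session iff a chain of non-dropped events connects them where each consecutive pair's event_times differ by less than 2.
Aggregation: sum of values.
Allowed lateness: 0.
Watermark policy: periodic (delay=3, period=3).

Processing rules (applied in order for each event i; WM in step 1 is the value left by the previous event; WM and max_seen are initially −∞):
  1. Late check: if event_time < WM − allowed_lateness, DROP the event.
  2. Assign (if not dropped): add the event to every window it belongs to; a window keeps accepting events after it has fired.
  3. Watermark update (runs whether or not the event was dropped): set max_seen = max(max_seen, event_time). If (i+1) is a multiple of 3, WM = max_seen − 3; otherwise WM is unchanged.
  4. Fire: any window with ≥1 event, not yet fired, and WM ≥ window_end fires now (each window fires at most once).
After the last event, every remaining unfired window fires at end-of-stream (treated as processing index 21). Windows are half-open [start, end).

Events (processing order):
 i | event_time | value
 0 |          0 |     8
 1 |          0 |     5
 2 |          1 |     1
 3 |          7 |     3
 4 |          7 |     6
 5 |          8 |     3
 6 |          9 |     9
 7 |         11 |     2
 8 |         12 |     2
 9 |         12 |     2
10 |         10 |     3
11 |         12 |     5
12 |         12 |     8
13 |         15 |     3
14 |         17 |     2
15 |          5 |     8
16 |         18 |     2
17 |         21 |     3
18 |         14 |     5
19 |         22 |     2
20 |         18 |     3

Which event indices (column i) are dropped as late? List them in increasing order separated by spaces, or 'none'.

15 18

i=0 t=0 v=8: → [0,2); WM=−∞
i=1 t=0 v=5: → [0,2); WM=−∞
i=2 t=1 v=1: → [0,3); WM=-2
i=3 t=7 v=3: → [7,9); WM=-2
i=4 t=7 v=6: → [7,9); WM=-2
i=5 t=8 v=3: → [7,10); WM=5
i=6 t=9 v=9: → [7,11); WM=5
i=7 t=11 v=2: → [11,13); WM=5
i=8 t=12 v=2: → [11,14); WM=9
i=9 t=12 v=2: → [11,14); WM=9
i=10 t=10 v=3: → [7,14); WM=9
i=11 t=12 v=5: → [7,14); WM=9
i=12 t=12 v=8: → [7,14); WM=9
i=13 t=15 v=3: → [15,17); WM=9
i=14 t=17 v=2: → [17,19); WM=14
i=15 t=5 v=8: DROP (t<14-0); WM=14
i=16 t=18 v=2: → [17,20); WM=14
i=17 t=21 v=3: → [21,23); WM=18
i=18 t=14 v=5: DROP (t<18-0); WM=18
i=19 t=22 v=2: → [21,24); WM=18
i=20 t=18 v=3: → [17,20); WM=19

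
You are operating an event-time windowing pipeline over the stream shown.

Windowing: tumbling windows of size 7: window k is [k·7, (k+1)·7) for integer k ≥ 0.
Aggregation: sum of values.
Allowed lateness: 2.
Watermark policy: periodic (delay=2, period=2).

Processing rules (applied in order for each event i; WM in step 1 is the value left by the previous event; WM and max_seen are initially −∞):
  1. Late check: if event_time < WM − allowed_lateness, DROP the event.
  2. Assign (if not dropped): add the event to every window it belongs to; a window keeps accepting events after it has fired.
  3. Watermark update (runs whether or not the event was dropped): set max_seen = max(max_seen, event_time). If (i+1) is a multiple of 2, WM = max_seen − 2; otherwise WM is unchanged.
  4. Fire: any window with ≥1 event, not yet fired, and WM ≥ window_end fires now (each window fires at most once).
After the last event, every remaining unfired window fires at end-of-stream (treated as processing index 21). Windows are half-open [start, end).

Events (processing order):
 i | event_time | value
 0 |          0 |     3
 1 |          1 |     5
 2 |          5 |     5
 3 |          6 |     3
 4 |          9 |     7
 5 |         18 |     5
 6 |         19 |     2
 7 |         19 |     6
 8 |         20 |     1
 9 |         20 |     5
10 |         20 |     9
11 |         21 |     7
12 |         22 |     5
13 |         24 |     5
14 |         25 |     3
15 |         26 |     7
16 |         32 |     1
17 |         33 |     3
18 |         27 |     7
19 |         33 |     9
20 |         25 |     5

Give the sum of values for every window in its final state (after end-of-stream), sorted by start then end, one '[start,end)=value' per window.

[0,7)=16 [7,14)=7 [14,21)=28 [21,28)=27 [28,35)=13

i=0 t=0 v=3: → [0,7); WM=−∞
i=1 t=1 v=5: → [0,7); WM=-1
i=2 t=5 v=5: → [0,7); WM=-1
i=3 t=6 v=3: → [0,7); WM=4
i=4 t=9 v=7: → [7,14); WM=4
i=5 t=18 v=5: → [14,21); WM=16; [0,7) fires=16 [7,14) fires=7
i=6 t=19 v=2: → [14,21); WM=16
i=7 t=19 v=6: → [14,21); WM=17
i=8 t=20 v=1: → [14,21); WM=17
i=9 t=20 v=5: → [14,21); WM=18
i=10 t=20 v=9: → [14,21); WM=18
i=11 t=21 v=7: → [21,28); WM=19
i=12 t=22 v=5: → [21,28); WM=19
i=13 t=24 v=5: → [21,28); WM=22; [14,21) fires=28
i=14 t=25 v=3: → [21,28); WM=22
i=15 t=26 v=7: → [21,28); WM=24
i=16 t=32 v=1: → [28,35); WM=24
i=17 t=33 v=3: → [28,35); WM=31; [21,28) fires=27
i=18 t=27 v=7: DROP (t<31-2); WM=31
i=19 t=33 v=9: → [28,35); WM=31
i=20 t=25 v=5: DROP (t<31-2); WM=31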